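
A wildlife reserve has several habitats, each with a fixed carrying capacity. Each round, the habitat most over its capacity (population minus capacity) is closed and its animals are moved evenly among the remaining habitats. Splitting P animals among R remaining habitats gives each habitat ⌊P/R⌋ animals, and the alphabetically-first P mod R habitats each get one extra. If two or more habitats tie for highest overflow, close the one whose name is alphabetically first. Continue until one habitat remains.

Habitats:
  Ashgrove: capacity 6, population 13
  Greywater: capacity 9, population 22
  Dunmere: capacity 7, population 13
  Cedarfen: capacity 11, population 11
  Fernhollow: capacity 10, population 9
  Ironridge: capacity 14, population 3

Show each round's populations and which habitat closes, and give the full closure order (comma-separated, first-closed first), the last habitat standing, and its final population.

Round 1: Ashgrove=13 Cedarfen=11 Dunmere=13 Fernhollow=9 Greywater=22 Ironridge=3 → close Greywater (overflow 13)
  22÷5 = 4 each, +1 to first 2
Round 2: Ashgrove=18 Cedarfen=16 Dunmere=17 Fernhollow=13 Ironridge=7 → close Ashgrove (overflow 12)
  18÷4 = 4 each, +1 to first 2
Round 3: Cedarfen=21 Dunmere=22 Fernhollow=17 Ironridge=11 → close Dunmere (overflow 15)
  22÷3 = 7 each, +1 to first 1
Round 4: Cedarfen=29 Fernhollow=24 Ironridge=18 → close Cedarfen (overflow 18)
  29÷2 = 14 each, +1 to first 1
Round 5: Fernhollow=39 Ironridge=32 → close Fernhollow (overflow 29)
  39÷1 = 39 each, +1 to first 0

Closure order: Greywater, Ashgrove, Dunmere, Cedarfen, Fernhollow
Last habitat: Ironridge with 71 animals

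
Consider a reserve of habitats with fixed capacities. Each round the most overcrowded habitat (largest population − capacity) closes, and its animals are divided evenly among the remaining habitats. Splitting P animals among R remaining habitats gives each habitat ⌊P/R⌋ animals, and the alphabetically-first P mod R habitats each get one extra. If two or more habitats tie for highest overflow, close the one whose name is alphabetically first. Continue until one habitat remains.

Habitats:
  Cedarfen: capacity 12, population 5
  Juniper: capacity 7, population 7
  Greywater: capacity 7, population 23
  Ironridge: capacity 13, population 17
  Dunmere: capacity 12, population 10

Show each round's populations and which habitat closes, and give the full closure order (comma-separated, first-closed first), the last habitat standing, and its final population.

Closure order: Greywater, Ironridge, Dunmere, Juniper
Last habitat: Cedarfen with 62 animals

Round 1: Cedarfen=5 Dunmere=10 Greywater=23 Ironridge=17 Juniper=7 → close Greywater (overflow 16)
  23÷4 = 5 each, +1 to first 3
Round 2: Cedarfen=11 Dunmere=16 Ironridge=23 Juniper=12 → close Ironridge (overflow 10)
  23÷3 = 7 each, +1 to first 2
Round 3: Cedarfen=19 Dunmere=24 Juniper=19 → close Dunmere (overflow 12)
  24÷2 = 12 each, +1 to first 0
Round 4: Cedarfen=31 Juniper=31 → close Juniper (overflow 24)
  31÷1 = 31 each, +1 to first 0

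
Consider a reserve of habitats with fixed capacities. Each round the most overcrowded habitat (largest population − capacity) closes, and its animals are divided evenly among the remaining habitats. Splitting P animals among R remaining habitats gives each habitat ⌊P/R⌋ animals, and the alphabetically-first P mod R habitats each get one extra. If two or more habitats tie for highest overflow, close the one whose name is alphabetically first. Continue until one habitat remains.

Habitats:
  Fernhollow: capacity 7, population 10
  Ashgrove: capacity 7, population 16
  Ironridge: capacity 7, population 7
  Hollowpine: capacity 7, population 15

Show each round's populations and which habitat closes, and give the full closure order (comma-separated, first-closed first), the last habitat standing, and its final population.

Closure order: Ashgrove, Hollowpine, Fernhollow
Last habitat: Ironridge with 48 animals

Round 1: Ashgrove=16 Fernhollow=10 Hollowpine=15 Ironridge=7 → close Ashgrove (overflow 9)
  16÷3 = 5 each, +1 to first 1
Round 2: Fernhollow=16 Hollowpine=20 Ironridge=12 → close Hollowpine (overflow 13)
  20÷2 = 10 each, +1 to first 0
Round 3: Fernhollow=26 Ironridge=22 → close Fernhollow (overflow 19)
  26÷1 = 26 each, +1 to first 0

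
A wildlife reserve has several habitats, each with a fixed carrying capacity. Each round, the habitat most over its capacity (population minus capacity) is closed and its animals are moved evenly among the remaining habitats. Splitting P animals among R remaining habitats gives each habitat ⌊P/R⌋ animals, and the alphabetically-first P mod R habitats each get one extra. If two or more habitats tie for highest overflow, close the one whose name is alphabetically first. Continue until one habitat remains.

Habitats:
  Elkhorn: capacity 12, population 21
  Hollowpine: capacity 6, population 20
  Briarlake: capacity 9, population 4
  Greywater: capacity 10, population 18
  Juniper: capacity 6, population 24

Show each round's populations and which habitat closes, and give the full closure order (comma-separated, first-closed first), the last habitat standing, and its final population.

Closure order: Juniper, Hollowpine, Elkhorn, Greywater
Last habitat: Briarlake with 87 animals

Round 1: Briarlake=4 Elkhorn=21 Greywater=18 Hollowpine=20 Juniper=24 → close Juniper (overflow 18)
  24÷4 = 6 each, +1 to first 0
Round 2: Briarlake=10 Elkhorn=27 Greywater=24 Hollowpine=26 → close Hollowpine (overflow 20)
  26÷3 = 8 each, +1 to first 2
Round 3: Briarlake=19 Elkhorn=36 Greywater=32 → close Elkhorn (overflow 24)
  36÷2 = 18 each, +1 to first 0
Round 4: Briarlake=37 Greywater=50 → close Greywater (overflow 40)
  50÷1 = 50 each, +1 to first 0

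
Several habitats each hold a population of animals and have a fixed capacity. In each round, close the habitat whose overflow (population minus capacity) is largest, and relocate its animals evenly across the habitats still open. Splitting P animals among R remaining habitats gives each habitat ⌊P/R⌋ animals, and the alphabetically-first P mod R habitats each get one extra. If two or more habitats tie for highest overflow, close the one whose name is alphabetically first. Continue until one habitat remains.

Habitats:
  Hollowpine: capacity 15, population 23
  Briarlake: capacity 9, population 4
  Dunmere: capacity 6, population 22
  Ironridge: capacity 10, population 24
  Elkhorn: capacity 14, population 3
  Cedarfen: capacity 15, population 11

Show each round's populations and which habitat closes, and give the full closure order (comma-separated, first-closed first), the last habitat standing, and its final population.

Round 1: Briarlake=4 Cedarfen=11 Dunmere=22 Elkhorn=3 Hollowpine=23 Ironridge=24 → close Dunmere (overflow 16)
  22÷5 = 4 each, +1 to first 2
Round 2: Briarlake=9 Cedarfen=16 Elkhorn=7 Hollowpine=27 Ironridge=28 → close Ironridge (overflow 18)
  28÷4 = 7 each, +1 to first 0
Round 3: Briarlake=16 Cedarfen=23 Elkhorn=14 Hollowpine=34 → close Hollowpine (overflow 19)
  34÷3 = 11 each, +1 to first 1
Round 4: Briarlake=28 Cedarfen=34 Elkhorn=25 → close Briarlake (overflow 19)
  28÷2 = 14 each, +1 to first 0
Round 5: Cedarfen=48 Elkhorn=39 → close Cedarfen (overflow 33)
  48÷1 = 48 each, +1 to first 0

Closure order: Dunmere, Ironridge, Hollowpine, Briarlake, Cedarfen
Last habitat: Elkhorn with 87 animals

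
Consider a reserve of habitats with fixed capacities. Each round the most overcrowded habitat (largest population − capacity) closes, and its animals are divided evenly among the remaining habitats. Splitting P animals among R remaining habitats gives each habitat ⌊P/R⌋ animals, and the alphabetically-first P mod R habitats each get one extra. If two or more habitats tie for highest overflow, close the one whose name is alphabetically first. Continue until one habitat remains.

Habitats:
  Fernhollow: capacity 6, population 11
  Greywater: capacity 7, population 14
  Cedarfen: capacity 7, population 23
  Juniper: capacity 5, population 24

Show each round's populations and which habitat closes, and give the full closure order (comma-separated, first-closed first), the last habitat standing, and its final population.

Round 1: Cedarfen=23 Fernhollow=11 Greywater=14 Juniper=24 → close Juniper (overflow 19)
  24÷3 = 8 each, +1 to first 0
Round 2: Cedarfen=31 Fernhollow=19 Greywater=22 → close Cedarfen (overflow 24)
  31÷2 = 15 each, +1 to first 1
Round 3: Fernhollow=35 Greywater=37 → close Greywater (overflow 30)
  37÷1 = 37 each, +1 to first 0

Closure order: Juniper, Cedarfen, Greywater
Last habitat: Fernhollow with 72 animals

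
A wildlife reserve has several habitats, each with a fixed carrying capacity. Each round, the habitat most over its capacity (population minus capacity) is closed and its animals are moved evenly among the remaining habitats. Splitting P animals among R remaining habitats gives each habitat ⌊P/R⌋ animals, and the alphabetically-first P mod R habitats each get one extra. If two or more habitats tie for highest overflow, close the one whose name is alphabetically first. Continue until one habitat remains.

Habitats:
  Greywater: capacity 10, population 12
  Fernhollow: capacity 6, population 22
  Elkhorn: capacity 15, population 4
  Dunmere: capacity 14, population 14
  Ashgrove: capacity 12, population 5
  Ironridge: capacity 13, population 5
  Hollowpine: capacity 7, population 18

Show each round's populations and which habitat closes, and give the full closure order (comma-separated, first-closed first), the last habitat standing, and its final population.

Round 1: Ashgrove=5 Dunmere=14 Elkhorn=4 Fernhollow=22 Greywater=12 Hollowpine=18 Ironridge=5 → close Fernhollow (overflow 16)
  22÷6 = 3 each, +1 to first 4
Round 2: Ashgrove=9 Dunmere=18 Elkhorn=8 Greywater=16 Hollowpine=21 Ironridge=8 → close Hollowpine (overflow 14)
  21÷5 = 4 each, +1 to first 1
Round 3: Ashgrove=14 Dunmere=22 Elkhorn=12 Greywater=20 Ironridge=12 → close Greywater (overflow 10)
  20÷4 = 5 each, +1 to first 0
Round 4: Ashgrove=19 Dunmere=27 Elkhorn=17 Ironridge=17 → close Dunmere (overflow 13)
  27÷3 = 9 each, +1 to first 0
Round 5: Ashgrove=28 Elkhorn=26 Ironridge=26 → close Ashgrove (overflow 16)
  28÷2 = 14 each, +1 to first 0
Round 6: Elkhorn=40 Ironridge=40 → close Ironridge (overflow 27)
  40÷1 = 40 each, +1 to first 0

Closure order: Fernhollow, Hollowpine, Greywater, Dunmere, Ashgrove, Ironridge
Last habitat: Elkhorn with 80 animals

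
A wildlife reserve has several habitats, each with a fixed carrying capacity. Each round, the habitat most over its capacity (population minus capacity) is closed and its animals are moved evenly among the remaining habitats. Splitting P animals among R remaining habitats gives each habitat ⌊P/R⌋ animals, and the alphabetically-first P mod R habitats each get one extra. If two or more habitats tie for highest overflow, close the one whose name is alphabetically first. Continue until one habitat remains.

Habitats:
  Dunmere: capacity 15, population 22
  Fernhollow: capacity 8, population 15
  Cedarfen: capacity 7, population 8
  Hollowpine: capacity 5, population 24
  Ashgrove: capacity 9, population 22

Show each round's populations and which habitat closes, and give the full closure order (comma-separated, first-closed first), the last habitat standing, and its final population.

Closure order: Hollowpine, Ashgrove, Dunmere, Fernhollow
Last habitat: Cedarfen with 91 animals

Round 1: Ashgrove=22 Cedarfen=8 Dunmere=22 Fernhollow=15 Hollowpine=24 → close Hollowpine (overflow 19)
  24÷4 = 6 each, +1 to first 0
Round 2: Ashgrove=28 Cedarfen=14 Dunmere=28 Fernhollow=21 → close Ashgrove (overflow 19)
  28÷3 = 9 each, +1 to first 1
Round 3: Cedarfen=24 Dunmere=37 Fernhollow=30 → close Dunmere (overflow 22)
  37÷2 = 18 each, +1 to first 1
Round 4: Cedarfen=43 Fernhollow=48 → close Fernhollow (overflow 40)
  48÷1 = 48 each, +1 to first 0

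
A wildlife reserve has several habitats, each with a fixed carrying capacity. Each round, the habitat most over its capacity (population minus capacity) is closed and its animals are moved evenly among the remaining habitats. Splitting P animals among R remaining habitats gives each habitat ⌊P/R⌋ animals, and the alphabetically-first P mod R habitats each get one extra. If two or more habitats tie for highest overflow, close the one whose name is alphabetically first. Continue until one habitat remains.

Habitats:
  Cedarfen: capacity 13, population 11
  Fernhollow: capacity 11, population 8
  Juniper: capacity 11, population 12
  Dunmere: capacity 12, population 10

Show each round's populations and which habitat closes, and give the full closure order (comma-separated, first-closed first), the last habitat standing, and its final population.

Closure order: Juniper, Cedarfen, Dunmere
Last habitat: Fernhollow with 41 animals

Round 1: Cedarfen=11 Dunmere=10 Fernhollow=8 Juniper=12 → close Juniper (overflow 1)
  12÷3 = 4 each, +1 to first 0
Round 2: Cedarfen=15 Dunmere=14 Fernhollow=12 → close Cedarfen (overflow 2)
  15÷2 = 7 each, +1 to first 1
Round 3: Dunmere=22 Fernhollow=19 → close Dunmere (overflow 10)
  22÷1 = 22 each, +1 to first 0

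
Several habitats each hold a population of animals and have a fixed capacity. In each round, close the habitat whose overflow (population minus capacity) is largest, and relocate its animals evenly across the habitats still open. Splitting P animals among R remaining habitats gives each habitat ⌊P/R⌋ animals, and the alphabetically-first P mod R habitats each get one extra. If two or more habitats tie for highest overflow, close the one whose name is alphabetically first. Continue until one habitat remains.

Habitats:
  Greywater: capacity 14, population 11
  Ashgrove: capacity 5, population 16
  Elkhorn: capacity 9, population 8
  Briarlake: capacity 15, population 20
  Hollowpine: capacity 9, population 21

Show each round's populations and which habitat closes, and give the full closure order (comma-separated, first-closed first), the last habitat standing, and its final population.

Round 1: Ashgrove=16 Briarlake=20 Elkhorn=8 Greywater=11 Hollowpine=21 → close Hollowpine (overflow 12)
  21÷4 = 5 each, +1 to first 1
Round 2: Ashgrove=22 Briarlake=25 Elkhorn=13 Greywater=16 → close Ashgrove (overflow 17)
  22÷3 = 7 each, +1 to first 1
Round 3: Briarlake=33 Elkhorn=20 Greywater=23 → close Briarlake (overflow 18)
  33÷2 = 16 each, +1 to first 1
Round 4: Elkhorn=37 Greywater=39 → close Elkhorn (overflow 28)
  37÷1 = 37 each, +1 to first 0

Closure order: Hollowpine, Ashgrove, Briarlake, Elkhorn
Last habitat: Greywater with 76 animals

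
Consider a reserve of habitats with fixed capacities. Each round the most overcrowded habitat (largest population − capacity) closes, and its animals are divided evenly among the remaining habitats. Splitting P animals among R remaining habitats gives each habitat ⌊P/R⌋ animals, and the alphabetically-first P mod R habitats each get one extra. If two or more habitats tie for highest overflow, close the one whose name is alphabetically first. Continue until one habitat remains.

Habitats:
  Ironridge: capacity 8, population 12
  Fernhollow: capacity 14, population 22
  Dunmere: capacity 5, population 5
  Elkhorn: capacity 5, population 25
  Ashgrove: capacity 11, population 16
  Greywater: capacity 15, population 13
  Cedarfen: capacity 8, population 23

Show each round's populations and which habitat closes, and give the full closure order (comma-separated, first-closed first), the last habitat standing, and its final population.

Closure order: Elkhorn, Cedarfen, Fernhollow, Ashgrove, Ironridge, Dunmere
Last habitat: Greywater with 116 animals

Round 1: Ashgrove=16 Cedarfen=23 Dunmere=5 Elkhorn=25 Fernhollow=22 Greywater=13 Ironridge=12 → close Elkhorn (overflow 20)
  25÷6 = 4 each, +1 to first 1
Round 2: Ashgrove=21 Cedarfen=27 Dunmere=9 Fernhollow=26 Greywater=17 Ironridge=16 → close Cedarfen (overflow 19)
  27÷5 = 5 each, +1 to first 2
Round 3: Ashgrove=27 Dunmere=15 Fernhollow=31 Greywater=22 Ironridge=21 → close Fernhollow (overflow 17)
  31÷4 = 7 each, +1 to first 3
Round 4: Ashgrove=35 Dunmere=23 Greywater=30 Ironridge=28 → close Ashgrove (overflow 24)
  35÷3 = 11 each, +1 to first 2
Round 5: Dunmere=35 Greywater=42 Ironridge=39 → close Ironridge (overflow 31)
  39÷2 = 19 each, +1 to first 1
Round 6: Dunmere=55 Greywater=61 → close Dunmere (overflow 50)
  55÷1 = 55 each, +1 to first 0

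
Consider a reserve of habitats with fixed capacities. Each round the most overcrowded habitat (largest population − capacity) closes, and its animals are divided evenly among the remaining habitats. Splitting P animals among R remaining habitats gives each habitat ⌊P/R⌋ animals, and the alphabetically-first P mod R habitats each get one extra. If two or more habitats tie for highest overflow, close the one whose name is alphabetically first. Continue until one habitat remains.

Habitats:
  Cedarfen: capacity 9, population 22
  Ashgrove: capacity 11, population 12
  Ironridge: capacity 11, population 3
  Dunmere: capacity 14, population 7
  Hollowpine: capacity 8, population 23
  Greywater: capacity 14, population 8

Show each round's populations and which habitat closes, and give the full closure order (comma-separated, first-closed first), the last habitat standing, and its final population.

Round 1: Ashgrove=12 Cedarfen=22 Dunmere=7 Greywater=8 Hollowpine=23 Ironridge=3 → close Hollowpine (overflow 15)
  23÷5 = 4 each, +1 to first 3
Round 2: Ashgrove=17 Cedarfen=27 Dunmere=12 Greywater=12 Ironridge=7 → close Cedarfen (overflow 18)
  27÷4 = 6 each, +1 to first 3
Round 3: Ashgrove=24 Dunmere=19 Greywater=19 Ironridge=13 → close Ashgrove (overflow 13)
  24÷3 = 8 each, +1 to first 0
Round 4: Dunmere=27 Greywater=27 Ironridge=21 → close Dunmere (overflow 13)
  27÷2 = 13 each, +1 to first 1
Round 5: Greywater=41 Ironridge=34 → close Greywater (overflow 27)
  41÷1 = 41 each, +1 to first 0

Closure order: Hollowpine, Cedarfen, Ashgrove, Dunmere, Greywater
Last habitat: Ironridge with 75 animals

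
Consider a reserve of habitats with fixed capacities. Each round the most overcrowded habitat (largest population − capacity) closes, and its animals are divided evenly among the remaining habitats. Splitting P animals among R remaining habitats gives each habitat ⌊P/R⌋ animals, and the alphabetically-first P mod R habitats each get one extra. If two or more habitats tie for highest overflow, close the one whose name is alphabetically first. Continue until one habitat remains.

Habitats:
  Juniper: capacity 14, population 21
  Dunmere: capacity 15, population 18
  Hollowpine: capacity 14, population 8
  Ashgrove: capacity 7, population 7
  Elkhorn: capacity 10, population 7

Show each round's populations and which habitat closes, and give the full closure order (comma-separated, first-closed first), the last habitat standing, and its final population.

Closure order: Juniper, Dunmere, Ashgrove, Elkhorn
Last habitat: Hollowpine with 61 animals

Round 1: Ashgrove=7 Dunmere=18 Elkhorn=7 Hollowpine=8 Juniper=21 → close Juniper (overflow 7)
  21÷4 = 5 each, +1 to first 1
Round 2: Ashgrove=13 Dunmere=23 Elkhorn=12 Hollowpine=13 → close Dunmere (overflow 8)
  23÷3 = 7 each, +1 to first 2
Round 3: Ashgrove=21 Elkhorn=20 Hollowpine=20 → close Ashgrove (overflow 14)
  21÷2 = 10 each, +1 to first 1
Round 4: Elkhorn=31 Hollowpine=30 → close Elkhorn (overflow 21)
  31÷1 = 31 each, +1 to first 0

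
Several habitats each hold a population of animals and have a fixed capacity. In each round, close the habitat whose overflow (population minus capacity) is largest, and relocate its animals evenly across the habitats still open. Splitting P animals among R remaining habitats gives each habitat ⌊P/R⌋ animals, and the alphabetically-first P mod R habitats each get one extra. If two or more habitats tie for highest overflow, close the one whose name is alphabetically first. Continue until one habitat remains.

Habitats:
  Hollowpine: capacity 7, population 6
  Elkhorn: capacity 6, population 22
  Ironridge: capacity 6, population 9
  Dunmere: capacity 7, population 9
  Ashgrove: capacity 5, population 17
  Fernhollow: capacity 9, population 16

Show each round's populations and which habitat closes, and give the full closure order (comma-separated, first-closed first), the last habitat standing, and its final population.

Closure order: Elkhorn, Ashgrove, Fernhollow, Dunmere, Ironridge
Last habitat: Hollowpine with 79 animals

Round 1: Ashgrove=17 Dunmere=9 Elkhorn=22 Fernhollow=16 Hollowpine=6 Ironridge=9 → close Elkhorn (overflow 16)
  22÷5 = 4 each, +1 to first 2
Round 2: Ashgrove=22 Dunmere=14 Fernhollow=20 Hollowpine=10 Ironridge=13 → close Ashgrove (overflow 17)
  22÷4 = 5 each, +1 to first 2
Round 3: Dunmere=20 Fernhollow=26 Hollowpine=15 Ironridge=18 → close Fernhollow (overflow 17)
  26÷3 = 8 each, +1 to first 2
Round 4: Dunmere=29 Hollowpine=24 Ironridge=26 → close Dunmere (overflow 22)
  29÷2 = 14 each, +1 to first 1
Round 5: Hollowpine=39 Ironridge=40 → close Ironridge (overflow 34)
  40÷1 = 40 each, +1 to first 0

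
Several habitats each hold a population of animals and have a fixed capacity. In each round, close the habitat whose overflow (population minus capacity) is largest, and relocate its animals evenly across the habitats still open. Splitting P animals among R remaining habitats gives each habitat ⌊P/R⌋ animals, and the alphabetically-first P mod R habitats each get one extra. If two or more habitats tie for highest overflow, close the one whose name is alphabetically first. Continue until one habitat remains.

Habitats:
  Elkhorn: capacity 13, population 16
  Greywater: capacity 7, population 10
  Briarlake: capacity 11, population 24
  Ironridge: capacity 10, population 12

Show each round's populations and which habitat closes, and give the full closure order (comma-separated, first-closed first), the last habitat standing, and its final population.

Round 1: Briarlake=24 Elkhorn=16 Greywater=10 Ironridge=12 → close Briarlake (overflow 13)
  24÷3 = 8 each, +1 to first 0
Round 2: Elkhorn=24 Greywater=18 Ironridge=20 → close Elkhorn (overflow 11)
  24÷2 = 12 each, +1 to first 0
Round 3: Greywater=30 Ironridge=32 → close Greywater (overflow 23)
  30÷1 = 30 each, +1 to first 0

Closure order: Briarlake, Elkhorn, Greywater
Last habitat: Ironridge with 62 animals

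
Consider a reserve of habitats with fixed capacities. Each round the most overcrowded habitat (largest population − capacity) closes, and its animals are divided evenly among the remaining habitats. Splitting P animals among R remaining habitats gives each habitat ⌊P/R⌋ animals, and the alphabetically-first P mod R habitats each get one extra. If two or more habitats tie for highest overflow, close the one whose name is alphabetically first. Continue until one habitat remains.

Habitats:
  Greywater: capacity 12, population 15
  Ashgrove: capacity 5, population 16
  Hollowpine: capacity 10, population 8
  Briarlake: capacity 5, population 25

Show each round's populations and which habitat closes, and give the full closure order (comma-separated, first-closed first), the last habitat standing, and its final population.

Closure order: Briarlake, Ashgrove, Greywater
Last habitat: Hollowpine with 64 animals

Round 1: Ashgrove=16 Briarlake=25 Greywater=15 Hollowpine=8 → close Briarlake (overflow 20)
  25÷3 = 8 each, +1 to first 1
Round 2: Ashgrove=25 Greywater=23 Hollowpine=16 → close Ashgrove (overflow 20)
  25÷2 = 12 each, +1 to first 1
Round 3: Greywater=36 Hollowpine=28 → close Greywater (overflow 24)
  36÷1 = 36 each, +1 to first 0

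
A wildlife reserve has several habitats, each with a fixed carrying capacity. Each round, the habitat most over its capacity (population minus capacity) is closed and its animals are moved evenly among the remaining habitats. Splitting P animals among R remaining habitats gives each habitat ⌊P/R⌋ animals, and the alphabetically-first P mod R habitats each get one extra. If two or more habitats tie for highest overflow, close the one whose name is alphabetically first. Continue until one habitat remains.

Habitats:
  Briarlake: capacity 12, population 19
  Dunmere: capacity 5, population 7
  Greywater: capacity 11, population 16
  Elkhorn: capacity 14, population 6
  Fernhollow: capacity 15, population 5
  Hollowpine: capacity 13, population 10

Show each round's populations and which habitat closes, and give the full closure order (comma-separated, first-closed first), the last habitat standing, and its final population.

Closure order: Briarlake, Greywater, Dunmere, Hollowpine, Elkhorn
Last habitat: Fernhollow with 63 animals

Round 1: Briarlake=19 Dunmere=7 Elkhorn=6 Fernhollow=5 Greywater=16 Hollowpine=10 → close Briarlake (overflow 7)
  19÷5 = 3 each, +1 to first 4
Round 2: Dunmere=11 Elkhorn=10 Fernhollow=9 Greywater=20 Hollowpine=13 → close Greywater (overflow 9)
  20÷4 = 5 each, +1 to first 0
Round 3: Dunmere=16 Elkhorn=15 Fernhollow=14 Hollowpine=18 → close Dunmere (overflow 11)
  16÷3 = 5 each, +1 to first 1
Round 4: Elkhorn=21 Fernhollow=19 Hollowpine=23 → close Hollowpine (overflow 10)
  23÷2 = 11 each, +1 to first 1
Round 5: Elkhorn=33 Fernhollow=30 → close Elkhorn (overflow 19)
  33÷1 = 33 each, +1 to first 0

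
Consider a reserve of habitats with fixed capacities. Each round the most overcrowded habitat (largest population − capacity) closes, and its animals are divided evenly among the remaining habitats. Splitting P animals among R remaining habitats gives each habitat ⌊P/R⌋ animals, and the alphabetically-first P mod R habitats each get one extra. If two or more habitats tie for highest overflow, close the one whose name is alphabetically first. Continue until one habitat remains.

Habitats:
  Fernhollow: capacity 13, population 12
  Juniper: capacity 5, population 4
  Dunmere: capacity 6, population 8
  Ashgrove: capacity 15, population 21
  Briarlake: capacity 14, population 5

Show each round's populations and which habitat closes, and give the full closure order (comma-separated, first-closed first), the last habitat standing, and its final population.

Round 1: Ashgrove=21 Briarlake=5 Dunmere=8 Fernhollow=12 Juniper=4 → close Ashgrove (overflow 6)
  21÷4 = 5 each, +1 to first 1
Round 2: Briarlake=11 Dunmere=13 Fernhollow=17 Juniper=9 → close Dunmere (overflow 7)
  13÷3 = 4 each, +1 to first 1
Round 3: Briarlake=16 Fernhollow=21 Juniper=13 → close Fernhollow (overflow 8)
  21÷2 = 10 each, +1 to first 1
Round 4: Briarlake=27 Juniper=23 → close Juniper (overflow 18)
  23÷1 = 23 each, +1 to first 0

Closure order: Ashgrove, Dunmere, Fernhollow, Juniper
Last habitat: Briarlake with 50 animals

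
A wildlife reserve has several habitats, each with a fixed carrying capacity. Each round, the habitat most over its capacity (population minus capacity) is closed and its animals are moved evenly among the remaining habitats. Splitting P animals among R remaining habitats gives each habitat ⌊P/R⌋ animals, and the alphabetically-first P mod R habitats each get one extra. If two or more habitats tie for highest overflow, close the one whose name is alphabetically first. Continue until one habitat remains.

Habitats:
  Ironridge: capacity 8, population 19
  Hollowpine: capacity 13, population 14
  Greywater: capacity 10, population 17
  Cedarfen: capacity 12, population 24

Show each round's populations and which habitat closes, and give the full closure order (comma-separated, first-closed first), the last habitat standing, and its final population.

Closure order: Cedarfen, Ironridge, Greywater
Last habitat: Hollowpine with 74 animals

Round 1: Cedarfen=24 Greywater=17 Hollowpine=14 Ironridge=19 → close Cedarfen (overflow 12)
  24÷3 = 8 each, +1 to first 0
Round 2: Greywater=25 Hollowpine=22 Ironridge=27 → close Ironridge (overflow 19)
  27÷2 = 13 each, +1 to first 1
Round 3: Greywater=39 Hollowpine=35 → close Greywater (overflow 29)
  39÷1 = 39 each, +1 to first 0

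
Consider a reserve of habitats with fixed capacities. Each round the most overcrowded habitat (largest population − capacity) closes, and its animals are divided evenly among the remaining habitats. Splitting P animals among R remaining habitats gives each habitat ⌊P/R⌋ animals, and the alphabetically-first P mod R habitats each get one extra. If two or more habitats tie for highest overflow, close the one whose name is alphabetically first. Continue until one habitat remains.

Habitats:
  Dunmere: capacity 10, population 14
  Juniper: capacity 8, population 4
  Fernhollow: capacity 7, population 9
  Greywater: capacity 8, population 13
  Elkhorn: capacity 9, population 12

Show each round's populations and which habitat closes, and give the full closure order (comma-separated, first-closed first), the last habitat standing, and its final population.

Round 1: Dunmere=14 Elkhorn=12 Fernhollow=9 Greywater=13 Juniper=4 → close Greywater (overflow 5)
  13÷4 = 3 each, +1 to first 1
Round 2: Dunmere=18 Elkhorn=15 Fernhollow=12 Juniper=7 → close Dunmere (overflow 8)
  18÷3 = 6 each, +1 to first 0
Round 3: Elkhorn=21 Fernhollow=18 Juniper=13 → close Elkhorn (overflow 12)
  21÷2 = 10 each, +1 to first 1
Round 4: Fernhollow=29 Juniper=23 → close Fernhollow (overflow 22)
  29÷1 = 29 each, +1 to first 0

Closure order: Greywater, Dunmere, Elkhorn, Fernhollow
Last habitat: Juniper with 52 animals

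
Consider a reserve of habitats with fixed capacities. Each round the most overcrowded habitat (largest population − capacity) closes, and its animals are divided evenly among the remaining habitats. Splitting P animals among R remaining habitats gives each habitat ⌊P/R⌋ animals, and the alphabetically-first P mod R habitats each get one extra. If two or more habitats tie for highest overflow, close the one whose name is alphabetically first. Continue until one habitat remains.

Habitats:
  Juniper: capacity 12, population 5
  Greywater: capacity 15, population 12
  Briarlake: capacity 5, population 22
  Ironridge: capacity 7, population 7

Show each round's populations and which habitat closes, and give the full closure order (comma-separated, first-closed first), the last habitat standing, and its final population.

Round 1: Briarlake=22 Greywater=12 Ironridge=7 Juniper=5 → close Briarlake (overflow 17)
  22÷3 = 7 each, +1 to first 1
Round 2: Greywater=20 Ironridge=14 Juniper=12 → close Ironridge (overflow 7)
  14÷2 = 7 each, +1 to first 0
Round 3: Greywater=27 Juniper=19 → close Greywater (overflow 12)
  27÷1 = 27 each, +1 to first 0

Closure order: Briarlake, Ironridge, Greywater
Last habitat: Juniper with 46 animals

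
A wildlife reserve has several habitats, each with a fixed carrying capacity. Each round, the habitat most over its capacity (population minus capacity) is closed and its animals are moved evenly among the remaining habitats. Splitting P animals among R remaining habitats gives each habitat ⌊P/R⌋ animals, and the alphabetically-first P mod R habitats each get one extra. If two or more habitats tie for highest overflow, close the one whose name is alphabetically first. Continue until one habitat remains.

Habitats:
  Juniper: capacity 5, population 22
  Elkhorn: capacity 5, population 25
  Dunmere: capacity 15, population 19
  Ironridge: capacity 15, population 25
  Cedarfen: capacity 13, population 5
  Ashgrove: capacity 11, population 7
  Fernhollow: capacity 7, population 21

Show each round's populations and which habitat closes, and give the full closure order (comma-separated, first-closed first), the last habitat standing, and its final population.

Closure order: Elkhorn, Juniper, Fernhollow, Ironridge, Dunmere, Ashgrove
Last habitat: Cedarfen with 124 animals

Round 1: Ashgrove=7 Cedarfen=5 Dunmere=19 Elkhorn=25 Fernhollow=21 Ironridge=25 Juniper=22 → close Elkhorn (overflow 20)
  25÷6 = 4 each, +1 to first 1
Round 2: Ashgrove=12 Cedarfen=9 Dunmere=23 Fernhollow=25 Ironridge=29 Juniper=26 → close Juniper (overflow 21)
  26÷5 = 5 each, +1 to first 1
Round 3: Ashgrove=18 Cedarfen=14 Dunmere=28 Fernhollow=30 Ironridge=34 → close Fernhollow (overflow 23)
  30÷4 = 7 each, +1 to first 2
Round 4: Ashgrove=26 Cedarfen=22 Dunmere=35 Ironridge=41 → close Ironridge (overflow 26)
  41÷3 = 13 each, +1 to first 2
Round 5: Ashgrove=40 Cedarfen=36 Dunmere=48 → close Dunmere (overflow 33)
  48÷2 = 24 each, +1 to first 0
Round 6: Ashgrove=64 Cedarfen=60 → close Ashgrove (overflow 53)
  64÷1 = 64 each, +1 to first 0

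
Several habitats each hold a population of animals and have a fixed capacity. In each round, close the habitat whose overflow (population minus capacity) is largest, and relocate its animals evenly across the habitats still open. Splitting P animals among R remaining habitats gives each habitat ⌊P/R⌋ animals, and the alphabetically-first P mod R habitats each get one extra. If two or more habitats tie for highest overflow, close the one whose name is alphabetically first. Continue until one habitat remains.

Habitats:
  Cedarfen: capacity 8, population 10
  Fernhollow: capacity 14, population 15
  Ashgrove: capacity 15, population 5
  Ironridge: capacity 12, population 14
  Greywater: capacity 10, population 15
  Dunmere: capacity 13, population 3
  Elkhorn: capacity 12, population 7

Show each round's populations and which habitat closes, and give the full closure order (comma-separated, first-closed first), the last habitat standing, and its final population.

Closure order: Greywater, Cedarfen, Ironridge, Fernhollow, Elkhorn, Ashgrove
Last habitat: Dunmere with 69 animals

Round 1: Ashgrove=5 Cedarfen=10 Dunmere=3 Elkhorn=7 Fernhollow=15 Greywater=15 Ironridge=14 → close Greywater (overflow 5)
  15÷6 = 2 each, +1 to first 3
Round 2: Ashgrove=8 Cedarfen=13 Dunmere=6 Elkhorn=9 Fernhollow=17 Ironridge=16 → close Cedarfen (overflow 5)
  13÷5 = 2 each, +1 to first 3
Round 3: Ashgrove=11 Dunmere=9 Elkhorn=12 Fernhollow=19 Ironridge=18 → close Ironridge (overflow 6)
  18÷4 = 4 each, +1 to first 2
Round 4: Ashgrove=16 Dunmere=14 Elkhorn=16 Fernhollow=23 → close Fernhollow (overflow 9)
  23÷3 = 7 each, +1 to first 2
Round 5: Ashgrove=24 Dunmere=22 Elkhorn=23 → close Elkhorn (overflow 11)
  23÷2 = 11 each, +1 to first 1
Round 6: Ashgrove=36 Dunmere=33 → close Ashgrove (overflow 21)
  36÷1 = 36 each, +1 to first 0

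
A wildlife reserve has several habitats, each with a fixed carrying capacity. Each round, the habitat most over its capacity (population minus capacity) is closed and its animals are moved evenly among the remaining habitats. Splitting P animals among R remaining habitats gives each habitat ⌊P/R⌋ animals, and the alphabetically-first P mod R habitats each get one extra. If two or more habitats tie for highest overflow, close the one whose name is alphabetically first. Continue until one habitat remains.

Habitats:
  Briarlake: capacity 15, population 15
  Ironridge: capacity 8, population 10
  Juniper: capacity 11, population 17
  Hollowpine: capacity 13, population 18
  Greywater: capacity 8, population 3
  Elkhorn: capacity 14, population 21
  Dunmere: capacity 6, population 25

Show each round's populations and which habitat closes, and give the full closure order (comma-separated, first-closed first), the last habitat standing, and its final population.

Round 1: Briarlake=15 Dunmere=25 Elkhorn=21 Greywater=3 Hollowpine=18 Ironridge=10 Juniper=17 → close Dunmere (overflow 19)
  25÷6 = 4 each, +1 to first 1
Round 2: Briarlake=20 Elkhorn=25 Greywater=7 Hollowpine=22 Ironridge=14 Juniper=21 → close Elkhorn (overflow 11)
  25÷5 = 5 each, +1 to first 0
Round 3: Briarlake=25 Greywater=12 Hollowpine=27 Ironridge=19 Juniper=26 → close Juniper (overflow 15)
  26÷4 = 6 each, +1 to first 2
Round 4: Briarlake=32 Greywater=19 Hollowpine=33 Ironridge=25 → close Hollowpine (overflow 20)
  33÷3 = 11 each, +1 to first 0
Round 5: Briarlake=43 Greywater=30 Ironridge=36 → close Briarlake (overflow 28)
  43÷2 = 21 each, +1 to first 1
Round 6: Greywater=52 Ironridge=57 → close Ironridge (overflow 49)
  57÷1 = 57 each, +1 to first 0

Closure order: Dunmere, Elkhorn, Juniper, Hollowpine, Briarlake, Ironridge
Last habitat: Greywater with 109 animals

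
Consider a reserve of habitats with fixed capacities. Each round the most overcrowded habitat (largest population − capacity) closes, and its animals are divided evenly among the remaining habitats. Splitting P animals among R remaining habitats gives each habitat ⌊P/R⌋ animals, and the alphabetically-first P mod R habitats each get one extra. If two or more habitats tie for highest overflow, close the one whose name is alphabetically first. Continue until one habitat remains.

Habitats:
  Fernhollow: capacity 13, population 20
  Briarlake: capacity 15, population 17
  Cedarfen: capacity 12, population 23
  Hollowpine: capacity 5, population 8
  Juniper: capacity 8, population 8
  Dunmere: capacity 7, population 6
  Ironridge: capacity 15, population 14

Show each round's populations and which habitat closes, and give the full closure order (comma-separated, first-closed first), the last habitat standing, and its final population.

Round 1: Briarlake=17 Cedarfen=23 Dunmere=6 Fernhollow=20 Hollowpine=8 Ironridge=14 Juniper=8 → close Cedarfen (overflow 11)
  23÷6 = 3 each, +1 to first 5
Round 2: Briarlake=21 Dunmere=10 Fernhollow=24 Hollowpine=12 Ironridge=18 Juniper=11 → close Fernhollow (overflow 11)
  24÷5 = 4 each, +1 to first 4
Round 3: Briarlake=26 Dunmere=15 Hollowpine=17 Ironridge=23 Juniper=15 → close Hollowpine (overflow 12)
  17÷4 = 4 each, +1 to first 1
Round 4: Briarlake=31 Dunmere=19 Ironridge=27 Juniper=19 → close Briarlake (overflow 16)
  31÷3 = 10 each, +1 to first 1
Round 5: Dunmere=30 Ironridge=37 Juniper=29 → close Dunmere (overflow 23)
  30÷2 = 15 each, +1 to first 0
Round 6: Ironridge=52 Juniper=44 → close Ironridge (overflow 37)
  52÷1 = 52 each, +1 to first 0

Closure order: Cedarfen, Fernhollow, Hollowpine, Briarlake, Dunmere, Ironridge
Last habitat: Juniper with 96 animals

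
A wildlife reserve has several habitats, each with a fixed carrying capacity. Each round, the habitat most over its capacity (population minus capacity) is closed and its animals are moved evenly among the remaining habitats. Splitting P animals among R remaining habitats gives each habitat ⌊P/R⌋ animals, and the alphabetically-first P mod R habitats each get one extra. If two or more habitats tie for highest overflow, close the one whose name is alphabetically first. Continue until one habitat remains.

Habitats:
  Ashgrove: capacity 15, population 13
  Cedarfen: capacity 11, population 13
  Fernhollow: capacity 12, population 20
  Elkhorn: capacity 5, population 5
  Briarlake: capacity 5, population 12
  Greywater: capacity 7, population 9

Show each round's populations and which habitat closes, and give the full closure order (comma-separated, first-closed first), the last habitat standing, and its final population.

Round 1: Ashgrove=13 Briarlake=12 Cedarfen=13 Elkhorn=5 Fernhollow=20 Greywater=9 → close Fernhollow (overflow 8)
  20÷5 = 4 each, +1 to first 0
Round 2: Ashgrove=17 Briarlake=16 Cedarfen=17 Elkhorn=9 Greywater=13 → close Briarlake (overflow 11)
  16÷4 = 4 each, +1 to first 0
Round 3: Ashgrove=21 Cedarfen=21 Elkhorn=13 Greywater=17 → close Cedarfen (overflow 10)
  21÷3 = 7 each, +1 to first 0
Round 4: Ashgrove=28 Elkhorn=20 Greywater=24 → close Greywater (overflow 17)
  24÷2 = 12 each, +1 to first 0
Round 5: Ashgrove=40 Elkhorn=32 → close Elkhorn (overflow 27)
  32÷1 = 32 each, +1 to first 0

Closure order: Fernhollow, Briarlake, Cedarfen, Greywater, Elkhorn
Last habitat: Ashgrove with 72 animals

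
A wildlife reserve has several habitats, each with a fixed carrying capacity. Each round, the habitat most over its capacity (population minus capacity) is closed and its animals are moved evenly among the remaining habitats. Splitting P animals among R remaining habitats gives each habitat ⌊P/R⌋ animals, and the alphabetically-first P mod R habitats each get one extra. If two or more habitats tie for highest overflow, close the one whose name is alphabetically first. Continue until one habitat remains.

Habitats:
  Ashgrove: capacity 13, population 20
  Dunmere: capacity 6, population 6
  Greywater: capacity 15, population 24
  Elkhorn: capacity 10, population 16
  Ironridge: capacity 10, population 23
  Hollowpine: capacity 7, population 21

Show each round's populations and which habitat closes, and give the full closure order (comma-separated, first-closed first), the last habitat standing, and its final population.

Round 1: Ashgrove=20 Dunmere=6 Elkhorn=16 Greywater=24 Hollowpine=21 Ironridge=23 → close Hollowpine (overflow 14)
  21÷5 = 4 each, +1 to first 1
Round 2: Ashgrove=25 Dunmere=10 Elkhorn=20 Greywater=28 Ironridge=27 → close Ironridge (overflow 17)
  27÷4 = 6 each, +1 to first 3
Round 3: Ashgrove=32 Dunmere=17 Elkhorn=27 Greywater=34 → close Ashgrove (overflow 19)
  32÷3 = 10 each, +1 to first 2
Round 4: Dunmere=28 Elkhorn=38 Greywater=44 → close Greywater (overflow 29)
  44÷2 = 22 each, +1 to first 0
Round 5: Dunmere=50 Elkhorn=60 → close Elkhorn (overflow 50)
  60÷1 = 60 each, +1 to first 0

Closure order: Hollowpine, Ironridge, Ashgrove, Greywater, Elkhorn
Last habitat: Dunmere with 110 animals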